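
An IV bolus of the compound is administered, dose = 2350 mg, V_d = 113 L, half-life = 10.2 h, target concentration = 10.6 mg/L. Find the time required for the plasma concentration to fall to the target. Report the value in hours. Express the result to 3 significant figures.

9.92 h

C₀ = Dose / Vd = 2350 / 113 = 20.80 mg/L
k = ln2 / t½ = 0.693147 / 10.2 = 0.06796 h⁻¹
t = ln(C₀ / C) / k = ln(20.80 / 10.6) / 0.06796
  = ln(1.962) / 0.06796 = 0.6740 / 0.06796 = 9.918 h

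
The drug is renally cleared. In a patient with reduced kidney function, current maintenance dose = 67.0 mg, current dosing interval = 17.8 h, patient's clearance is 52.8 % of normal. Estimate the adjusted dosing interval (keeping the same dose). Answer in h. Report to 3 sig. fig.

To keep the same average steady-state level, dosing rate must scale with clearance.
CL ratio = 52.8 / 100 = 0.5280
New interval (same dose) = 17.8 / 0.5280 = 33.71 h

33.7 h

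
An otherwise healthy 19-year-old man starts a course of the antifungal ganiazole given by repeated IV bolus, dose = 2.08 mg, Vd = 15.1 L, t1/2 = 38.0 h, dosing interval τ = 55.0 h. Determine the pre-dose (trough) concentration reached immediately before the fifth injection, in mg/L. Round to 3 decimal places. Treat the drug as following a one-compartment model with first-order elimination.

0.078 mg/L

C₀ per dose = Dose / Vd = 2.08 / 15.1 = 0.1377 mg/L
k = ln2 / t½ = 0.693147 / 38.0 = 0.01824 h⁻¹
Fraction remaining after one interval: r = e^(−kτ) = e^(−0.01824 × 55.0) = 0.3667
Before dose 5, 4 doses have been given (aged 1τ, 2τ, 3τ, 4τ).
C_trough = C₀ × (r + r² + … + r^4) = C₀ × r(1−r^4)/(1−r)
        = 0.1377 × 0.3667 × (1 − 0.01808) / (1 − 0.3667) = 0.07829 mg/L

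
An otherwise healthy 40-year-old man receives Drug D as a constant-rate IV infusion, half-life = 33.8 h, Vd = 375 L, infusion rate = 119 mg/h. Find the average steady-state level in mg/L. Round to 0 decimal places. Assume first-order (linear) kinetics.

15 mg/L

k = ln2 / t½ = 0.693147 / 33.8 = 0.02051 h⁻¹
CL = k × Vd = 0.02051 × 375 = 7.691 L/h
At steady state Css = R₀ / CL = 119 / 7.691 = 15.47 mg/L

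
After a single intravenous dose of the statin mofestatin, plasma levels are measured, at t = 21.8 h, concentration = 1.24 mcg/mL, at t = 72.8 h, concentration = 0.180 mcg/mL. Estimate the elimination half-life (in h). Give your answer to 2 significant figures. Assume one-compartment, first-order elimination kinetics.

18 h

k = ln(C₁/C₂) / (t₂ − t₁) = ln(1.24/0.180) / (72.8 − 21.8)
  = 1.930 / 51.00 = 0.03784 h⁻¹
t½ = ln2 / k = 0.693147 / 0.03784 = 18.32 h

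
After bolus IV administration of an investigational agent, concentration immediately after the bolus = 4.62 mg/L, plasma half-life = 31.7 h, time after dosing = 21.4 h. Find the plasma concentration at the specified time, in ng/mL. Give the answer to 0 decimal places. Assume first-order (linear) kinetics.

k = ln2 / t½ = 0.693147 / 31.7 = 0.02187 h⁻¹
C = C₀ · e^(−k·t) = 4.620 × e^(−0.02187 × 21.4)
  = 4.620 × 0.6262 = 2.893 mg/L
Convert: 2.893 mg/L × 1000 = 2893 ng/mL

2893 ng/mL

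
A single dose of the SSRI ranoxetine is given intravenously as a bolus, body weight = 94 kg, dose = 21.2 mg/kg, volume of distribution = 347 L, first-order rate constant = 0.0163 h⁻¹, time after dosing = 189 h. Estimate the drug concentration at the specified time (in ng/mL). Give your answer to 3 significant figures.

264 ng/mL

Total dose = 21.2 × 94 = 1993 mg
C₀ = Dose / Vd = 1993 / 347 = 5.744 mg/L
C = C₀ · e^(−k·t) = 5.744 × e^(−0.01630 × 189)
  = 5.744 × 0.04593 = 0.2638 mg/L
Convert: 0.2638 mg/L × 1000 = 263.8 ng/mL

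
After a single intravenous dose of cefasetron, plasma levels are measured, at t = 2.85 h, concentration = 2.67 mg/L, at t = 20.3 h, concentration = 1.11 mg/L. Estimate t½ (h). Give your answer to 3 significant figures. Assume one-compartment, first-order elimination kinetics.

k = ln(C₁/C₂) / (t₂ − t₁) = ln(2.67/1.11) / (20.3 − 2.85)
  = 0.8777 / 17.45 = 0.05030 h⁻¹
t½ = ln2 / k = 0.693147 / 0.05030 = 13.78 h

13.8 h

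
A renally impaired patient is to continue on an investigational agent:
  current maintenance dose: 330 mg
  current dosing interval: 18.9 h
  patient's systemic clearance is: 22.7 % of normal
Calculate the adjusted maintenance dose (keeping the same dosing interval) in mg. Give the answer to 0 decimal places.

75 mg

To keep the same average steady-state level, dosing rate must scale with clearance.
CL ratio = 22.7 / 100 = 0.2270
New dose (same interval) = 330 × 0.2270 = 74.91 mg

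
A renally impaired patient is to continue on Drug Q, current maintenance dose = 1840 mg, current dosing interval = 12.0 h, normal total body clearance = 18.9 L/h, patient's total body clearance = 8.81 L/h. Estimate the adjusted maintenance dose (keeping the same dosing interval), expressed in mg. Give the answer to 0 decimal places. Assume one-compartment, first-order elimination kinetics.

858 mg

To keep the same average steady-state level, dosing rate must scale with clearance.
CL ratio = 8.81 / 18.9 = 0.4661
New dose (same interval) = 1840 × 0.4661 = 857.6 mg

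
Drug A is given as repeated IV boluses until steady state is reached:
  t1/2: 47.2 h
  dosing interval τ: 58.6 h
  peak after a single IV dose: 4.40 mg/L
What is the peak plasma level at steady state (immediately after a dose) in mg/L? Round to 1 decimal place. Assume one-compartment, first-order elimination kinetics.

k = ln2 / t½ = 0.693147 / 47.2 = 0.01469 h⁻¹
e^(−kτ) = e^(−0.01469 × 58.6) = 0.4228
Accumulation ratio R = 1 / (1 − e^(−kτ)) = 1 / (1 − 0.4228) = 1.733
Steady-state peak = C₀ × R = 4.40 × 1.733 = 7.625 mg/L

7.6 mg/L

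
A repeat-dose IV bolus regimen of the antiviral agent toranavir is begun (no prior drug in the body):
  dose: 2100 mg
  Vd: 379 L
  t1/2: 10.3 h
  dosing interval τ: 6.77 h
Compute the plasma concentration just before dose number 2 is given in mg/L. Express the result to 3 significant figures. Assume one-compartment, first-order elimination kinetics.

3.51 mg/L

C₀ per dose = Dose / Vd = 2100 / 379 = 5.541 mg/L
k = ln2 / t½ = 0.693147 / 10.3 = 0.06730 h⁻¹
Fraction remaining after one interval: r = e^(−kτ) = e^(−0.06730 × 6.77) = 0.6341
Before dose 2, 1 dose has been given (aged 1τ).
C_trough = C₀ × r = 5.541 × 0.6341 = 3.514 mg/L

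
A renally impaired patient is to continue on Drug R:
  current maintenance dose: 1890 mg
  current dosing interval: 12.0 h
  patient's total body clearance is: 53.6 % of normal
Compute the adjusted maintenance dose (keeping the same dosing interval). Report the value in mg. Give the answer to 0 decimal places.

1013 mg

To keep the same average steady-state level, dosing rate must scale with clearance.
CL ratio = 53.6 / 100 = 0.5360
New dose (same interval) = 1890 × 0.5360 = 1013 mg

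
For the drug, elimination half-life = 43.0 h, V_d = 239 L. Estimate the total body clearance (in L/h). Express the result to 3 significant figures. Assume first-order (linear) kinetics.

k = ln2 / t½ = 0.693147 / 43.0 = 0.01612 h⁻¹
CL = k × Vd = 0.01612 × 239 = 3.853 L/h

3.85 L/h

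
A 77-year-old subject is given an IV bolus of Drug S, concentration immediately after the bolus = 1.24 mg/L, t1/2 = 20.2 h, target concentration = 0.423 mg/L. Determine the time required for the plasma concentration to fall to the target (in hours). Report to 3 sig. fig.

31.3 h

k = ln2 / t½ = 0.693147 / 20.2 = 0.03431 h⁻¹
t = ln(C₀ / C) / k = ln(1.240 / 0.423) / 0.03431
  = ln(2.931) / 0.03431 = 1.075 / 0.03431 = 31.33 h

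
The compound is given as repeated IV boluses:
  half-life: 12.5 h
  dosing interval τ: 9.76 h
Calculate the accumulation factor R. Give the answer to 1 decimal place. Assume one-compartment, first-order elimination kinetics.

k = ln2 / t½ = 0.693147 / 12.5 = 0.05545 h⁻¹
e^(−kτ) = e^(−0.05545 × 9.76) = 0.5821
Accumulation ratio R = 1 / (1 − e^(−kτ)) = 1 / (1 − 0.5821) = 2.393

2.4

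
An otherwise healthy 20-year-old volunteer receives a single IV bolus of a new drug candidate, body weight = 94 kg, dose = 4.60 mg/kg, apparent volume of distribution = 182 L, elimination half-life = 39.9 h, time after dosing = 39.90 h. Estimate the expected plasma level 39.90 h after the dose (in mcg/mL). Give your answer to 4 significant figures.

Total dose = 4.60 × 94 = 432.4 mg
C₀ = Dose / Vd = 432.4 / 182 = 2.376 mg/L
k = ln2 / t½ = 0.693147 / 39.9 = 0.01737 h⁻¹
t / t½ = 39.90 / 39.9 = 1 half-lives
C = C₀ × (1/2)^1 = 2.376 × 0.5000 = 1.188 mg/L
(1.188 mg/L = 1.188 mcg/mL)

1.188 mcg/mL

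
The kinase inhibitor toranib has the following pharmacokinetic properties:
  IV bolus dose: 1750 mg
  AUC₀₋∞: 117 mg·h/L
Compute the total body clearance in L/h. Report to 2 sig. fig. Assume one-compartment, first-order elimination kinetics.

CL = Dose / AUC = 1750 / 117 = 14.96 L/h

15 L/h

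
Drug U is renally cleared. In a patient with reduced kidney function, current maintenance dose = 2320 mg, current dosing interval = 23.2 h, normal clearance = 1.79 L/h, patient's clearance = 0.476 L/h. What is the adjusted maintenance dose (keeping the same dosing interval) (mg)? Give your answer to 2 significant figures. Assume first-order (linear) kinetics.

To keep the same average steady-state level, dosing rate must scale with clearance.
CL ratio = 0.476 / 1.79 = 0.2659
New dose (same interval) = 2320 × 0.2659 = 616.9 mg

620 mg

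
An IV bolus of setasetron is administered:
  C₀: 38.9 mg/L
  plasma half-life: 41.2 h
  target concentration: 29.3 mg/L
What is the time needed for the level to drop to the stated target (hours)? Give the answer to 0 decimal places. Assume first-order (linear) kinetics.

k = ln2 / t½ = 0.693147 / 41.2 = 0.01682 h⁻¹
t = ln(C₀ / C) / k = ln(38.90 / 29.3) / 0.01682
  = ln(1.328) / 0.01682 = 0.2837 / 0.01682 = 16.87 h

17 h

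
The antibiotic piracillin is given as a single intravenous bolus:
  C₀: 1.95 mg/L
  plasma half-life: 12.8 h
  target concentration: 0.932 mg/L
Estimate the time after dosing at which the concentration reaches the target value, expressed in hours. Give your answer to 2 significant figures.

k = ln2 / t½ = 0.693147 / 12.8 = 0.05415 h⁻¹
t = ln(C₀ / C) / k = ln(1.950 / 0.932) / 0.05415
  = ln(2.092) / 0.05415 = 0.7381 / 0.05415 = 13.63 h

14 h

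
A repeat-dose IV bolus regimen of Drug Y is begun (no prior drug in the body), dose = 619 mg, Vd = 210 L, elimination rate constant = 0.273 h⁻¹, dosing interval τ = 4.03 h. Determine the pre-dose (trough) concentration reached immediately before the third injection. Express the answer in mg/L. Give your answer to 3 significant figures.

C₀ per dose = Dose / Vd = 619 / 210 = 2.948 mg/L
Fraction remaining after one interval: r = e^(−kτ) = e^(−0.2730 × 4.03) = 0.3328
Before dose 3, 2 doses have been given (aged 1τ, 2τ).
C_trough = C₀ × (r + r²) = 2.948 × (0.3328 + 0.1108) = 1.308 mg/L

1.31 mg/L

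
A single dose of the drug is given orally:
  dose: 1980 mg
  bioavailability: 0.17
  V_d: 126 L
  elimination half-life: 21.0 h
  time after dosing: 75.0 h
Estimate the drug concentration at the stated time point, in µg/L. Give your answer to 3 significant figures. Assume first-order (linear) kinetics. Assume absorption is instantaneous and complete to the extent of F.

Amount reaching circulation = F × Dose = 0.17 × 1980 = 336.6 mg
C₀ = F·Dose / Vd = 336.6 / 126 = 2.671 mg/L
k = ln2 / t½ = 0.693147 / 21.0 = 0.03301 h⁻¹
C = C₀ · e^(−k·t) = 2.671 × e^(−0.03301 × 75.0)
  = 2.671 × 0.08410 = 0.2246 mg/L
Convert: 0.2246 mg/L × 1000 = 224.6 µg/L

225 µg/L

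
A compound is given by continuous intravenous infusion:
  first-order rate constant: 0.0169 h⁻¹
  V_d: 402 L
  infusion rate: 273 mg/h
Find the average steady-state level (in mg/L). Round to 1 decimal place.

CL = k × Vd = 0.01690 × 402 = 6.794 L/h
At steady state Css = R₀ / CL = 273 / 6.794 = 40.18 mg/L

40.2 mg/L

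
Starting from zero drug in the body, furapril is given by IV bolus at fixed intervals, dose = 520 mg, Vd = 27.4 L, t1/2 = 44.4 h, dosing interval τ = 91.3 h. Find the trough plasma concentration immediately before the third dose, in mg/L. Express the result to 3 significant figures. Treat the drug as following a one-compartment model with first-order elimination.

5.66 mg/L

C₀ per dose = Dose / Vd = 520 / 27.4 = 18.98 mg/L
k = ln2 / t½ = 0.693147 / 44.4 = 0.01561 h⁻¹
Fraction remaining after one interval: r = e^(−kτ) = e^(−0.01561 × 91.3) = 0.2405
Before dose 3, 2 doses have been given (aged 1τ, 2τ).
C_trough = C₀ × (r + r²) = 18.98 × (0.2405 + 0.05784) = 5.662 mg/L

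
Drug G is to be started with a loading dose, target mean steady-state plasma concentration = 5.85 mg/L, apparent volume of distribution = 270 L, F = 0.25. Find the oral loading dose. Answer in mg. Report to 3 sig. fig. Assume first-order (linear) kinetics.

6320 mg

LD = Css × Vd / F = 5.85 × 270 / 0.25 = 6318 mg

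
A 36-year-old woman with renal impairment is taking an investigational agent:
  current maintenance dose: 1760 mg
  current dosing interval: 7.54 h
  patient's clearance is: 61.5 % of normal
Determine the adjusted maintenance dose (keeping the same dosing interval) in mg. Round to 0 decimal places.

To keep the same average steady-state level, dosing rate must scale with clearance.
CL ratio = 61.5 / 100 = 0.6150
New dose (same interval) = 1760 × 0.6150 = 1082 mg

1082 mg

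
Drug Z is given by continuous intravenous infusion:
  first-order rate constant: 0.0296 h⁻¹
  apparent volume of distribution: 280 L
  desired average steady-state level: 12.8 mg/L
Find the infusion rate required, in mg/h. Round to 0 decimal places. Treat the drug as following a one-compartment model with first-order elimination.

CL = k × Vd = 0.02960 × 280 = 8.288 L/h
At steady state, infusion rate R₀ = Css × CL = 12.8 × 8.288 = 106.1 mg/h

106 mg/h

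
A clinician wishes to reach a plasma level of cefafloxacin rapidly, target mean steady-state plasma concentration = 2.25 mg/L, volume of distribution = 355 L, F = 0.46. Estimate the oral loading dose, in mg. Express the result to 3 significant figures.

LD = Css × Vd / F = 2.25 × 355 / 0.46 = 1736 mg

1740 mg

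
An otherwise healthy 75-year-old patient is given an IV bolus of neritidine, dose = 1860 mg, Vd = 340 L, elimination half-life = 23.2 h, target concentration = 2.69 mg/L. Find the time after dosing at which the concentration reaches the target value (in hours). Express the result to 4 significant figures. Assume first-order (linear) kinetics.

C₀ = Dose / Vd = 1860 / 340 = 5.471 mg/L
k = ln2 / t½ = 0.693147 / 23.2 = 0.02988 h⁻¹
t = ln(C₀ / C) / k = ln(5.471 / 2.69) / 0.02988
  = ln(2.034) / 0.02988 = 0.7100 / 0.02988 = 23.76 h

23.76 h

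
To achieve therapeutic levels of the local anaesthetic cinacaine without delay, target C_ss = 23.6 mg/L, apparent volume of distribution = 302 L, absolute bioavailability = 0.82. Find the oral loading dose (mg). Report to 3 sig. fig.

LD = Css × Vd / F = 23.6 × 302 / 0.82 = 8692 mg

8690 mg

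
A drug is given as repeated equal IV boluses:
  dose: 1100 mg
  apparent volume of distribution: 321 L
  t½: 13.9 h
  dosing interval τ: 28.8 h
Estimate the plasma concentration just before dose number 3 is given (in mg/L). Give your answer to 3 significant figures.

C₀ per dose = Dose / Vd = 1100 / 321 = 3.427 mg/L
k = ln2 / t½ = 0.693147 / 13.9 = 0.04987 h⁻¹
Fraction remaining after one interval: r = e^(−kτ) = e^(−0.04987 × 28.8) = 0.2378
Before dose 3, 2 doses have been given (aged 1τ, 2τ).
C_trough = C₀ × (r + r²) = 3.427 × (0.2378 + 0.05655) = 1.009 mg/L

1.01 mg/L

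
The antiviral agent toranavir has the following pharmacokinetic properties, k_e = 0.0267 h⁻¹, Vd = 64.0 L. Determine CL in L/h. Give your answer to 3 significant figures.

1.71 L/h

CL = k × Vd = 0.0267 × 64.0 = 1.709 L/h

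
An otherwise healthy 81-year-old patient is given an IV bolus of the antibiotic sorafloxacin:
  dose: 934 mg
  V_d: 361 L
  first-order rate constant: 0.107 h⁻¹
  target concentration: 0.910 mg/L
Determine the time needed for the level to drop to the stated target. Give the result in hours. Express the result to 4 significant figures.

C₀ = Dose / Vd = 934.0 / 361 = 2.587 mg/L
t = ln(C₀ / C) / k = ln(2.587 / 0.910) / 0.1070
  = ln(2.843) / 0.1070 = 1.045 / 0.1070 = 9.766 h

9.766 h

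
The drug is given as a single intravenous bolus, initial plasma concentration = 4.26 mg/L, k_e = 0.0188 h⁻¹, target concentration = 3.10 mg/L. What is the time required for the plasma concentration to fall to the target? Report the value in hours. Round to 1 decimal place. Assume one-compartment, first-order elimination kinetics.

16.9 h

t = ln(C₀ / C) / k = ln(4.260 / 3.10) / 0.01880
  = ln(1.374) / 0.01880 = 0.3177 / 0.01880 = 16.90 h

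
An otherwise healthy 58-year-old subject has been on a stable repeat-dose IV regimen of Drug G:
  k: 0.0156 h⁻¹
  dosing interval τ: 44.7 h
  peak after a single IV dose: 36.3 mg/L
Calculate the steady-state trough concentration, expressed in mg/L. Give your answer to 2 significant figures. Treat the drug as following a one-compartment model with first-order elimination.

36 mg/L

e^(−kτ) = e^(−0.01560 × 44.7) = 0.4979
Accumulation ratio R = 1 / (1 − e^(−kτ)) = 1 / (1 − 0.4979) = 1.992
Steady-state trough = C₀ × R × e^(−kτ) = 36.3 × 1.992 × 0.4979 = 36.00 mg/L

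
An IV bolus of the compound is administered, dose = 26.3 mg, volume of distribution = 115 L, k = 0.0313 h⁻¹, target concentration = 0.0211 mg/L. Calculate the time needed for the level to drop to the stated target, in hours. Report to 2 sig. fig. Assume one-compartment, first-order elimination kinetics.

76 h

C₀ = Dose / Vd = 26.30 / 115 = 0.2287 mg/L
t = ln(C₀ / C) / k = ln(0.2287 / 0.0211) / 0.03130
  = ln(10.84) / 0.03130 = 2.383 / 0.03130 = 76.13 h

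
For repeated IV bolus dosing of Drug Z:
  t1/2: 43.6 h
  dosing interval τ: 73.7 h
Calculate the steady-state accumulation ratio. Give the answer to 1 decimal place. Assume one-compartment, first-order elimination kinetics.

k = ln2 / t½ = 0.693147 / 43.6 = 0.01590 h⁻¹
e^(−kτ) = e^(−0.01590 × 73.7) = 0.3098
Accumulation ratio R = 1 / (1 − e^(−kτ)) = 1 / (1 − 0.3098) = 1.449

1.4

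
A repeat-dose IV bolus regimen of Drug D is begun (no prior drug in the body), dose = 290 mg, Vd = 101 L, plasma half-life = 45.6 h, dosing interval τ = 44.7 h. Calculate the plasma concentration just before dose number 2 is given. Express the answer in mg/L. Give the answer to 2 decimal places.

1.46 mg/L

C₀ per dose = Dose / Vd = 290 / 101 = 2.871 mg/L
k = ln2 / t½ = 0.693147 / 45.6 = 0.01520 h⁻¹
Fraction remaining after one interval: r = e^(−kτ) = e^(−0.01520 × 44.7) = 0.5069
Before dose 2, 1 dose has been given (aged 1τ).
C_trough = C₀ × r = 2.871 × 0.5069 = 1.455 mg/L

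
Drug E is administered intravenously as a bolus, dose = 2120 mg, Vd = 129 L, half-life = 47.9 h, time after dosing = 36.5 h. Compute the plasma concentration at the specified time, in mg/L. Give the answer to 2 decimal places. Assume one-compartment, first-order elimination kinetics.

9.69 mg/L

C₀ = Dose / Vd = 2120 / 129 = 16.43 mg/L
k = ln2 / t½ = 0.693147 / 47.9 = 0.01447 h⁻¹
C = C₀ · e^(−k·t) = 16.43 × e^(−0.01447 × 36.5)
  = 16.43 × 0.5897 = 9.689 mg/L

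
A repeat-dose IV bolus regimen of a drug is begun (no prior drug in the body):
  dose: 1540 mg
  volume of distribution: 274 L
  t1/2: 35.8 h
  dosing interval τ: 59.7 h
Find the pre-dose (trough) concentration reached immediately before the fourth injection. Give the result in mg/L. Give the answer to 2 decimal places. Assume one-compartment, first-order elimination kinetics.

2.50 mg/L

C₀ per dose = Dose / Vd = 1540 / 274 = 5.620 mg/L
k = ln2 / t½ = 0.693147 / 35.8 = 0.01936 h⁻¹
Fraction remaining after one interval: r = e^(−kτ) = e^(−0.01936 × 59.7) = 0.3148
Before dose 4, 3 doses have been given (aged 1τ, 2τ, 3τ).
C_trough = C₀ × (r + r² + … + r^3) = C₀ × r(1−r^3)/(1−r)
        = 5.620 × 0.3148 × (1 − 0.03120) / (1 − 0.3148) = 2.501 mg/L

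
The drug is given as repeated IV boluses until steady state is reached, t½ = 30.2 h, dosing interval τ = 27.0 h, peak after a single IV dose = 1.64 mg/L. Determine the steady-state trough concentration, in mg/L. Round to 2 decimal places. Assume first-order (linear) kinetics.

1.91 mg/L

k = ln2 / t½ = 0.693147 / 30.2 = 0.02295 h⁻¹
e^(−kτ) = e^(−0.02295 × 27.0) = 0.5381
Accumulation ratio R = 1 / (1 − e^(−kτ)) = 1 / (1 − 0.5381) = 2.165
Steady-state trough = C₀ × R × e^(−kτ) = 1.64 × 2.165 × 0.5381 = 1.911 mg/L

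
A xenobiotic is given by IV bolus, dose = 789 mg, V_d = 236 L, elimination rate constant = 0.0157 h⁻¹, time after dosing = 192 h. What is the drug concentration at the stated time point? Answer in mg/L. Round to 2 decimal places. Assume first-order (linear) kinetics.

C₀ = Dose / Vd = 789.0 / 236 = 3.343 mg/L
C = C₀ · e^(−k·t) = 3.343 × e^(−0.01570 × 192)
  = 3.343 × 0.04908 = 0.1641 mg/L

0.16 mg/L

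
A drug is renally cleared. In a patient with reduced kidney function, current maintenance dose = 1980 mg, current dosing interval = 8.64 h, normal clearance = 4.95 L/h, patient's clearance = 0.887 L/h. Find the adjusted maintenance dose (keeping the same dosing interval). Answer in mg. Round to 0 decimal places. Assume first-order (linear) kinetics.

355 mg

To keep the same average steady-state level, dosing rate must scale with clearance.
CL ratio = 0.887 / 4.95 = 0.1792
New dose (same interval) = 1980 × 0.1792 = 354.8 mg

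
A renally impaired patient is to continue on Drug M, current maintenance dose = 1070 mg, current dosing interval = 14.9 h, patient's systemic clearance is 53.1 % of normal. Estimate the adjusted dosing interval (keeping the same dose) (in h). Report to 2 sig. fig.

28 h

To keep the same average steady-state level, dosing rate must scale with clearance.
CL ratio = 53.1 / 100 = 0.5310
New interval (same dose) = 14.9 / 0.5310 = 28.06 h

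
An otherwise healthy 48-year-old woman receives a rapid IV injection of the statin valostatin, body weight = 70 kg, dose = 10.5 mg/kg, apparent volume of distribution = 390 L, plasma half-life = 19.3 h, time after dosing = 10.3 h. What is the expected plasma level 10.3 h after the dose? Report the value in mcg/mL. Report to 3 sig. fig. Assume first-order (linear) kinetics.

1.30 mcg/mL

Total dose = 10.5 × 70 = 735.0 mg
C₀ = Dose / Vd = 735.0 / 390 = 1.885 mg/L
k = ln2 / t½ = 0.693147 / 19.3 = 0.03591 h⁻¹
C = C₀ · e^(−k·t) = 1.885 × e^(−0.03591 × 10.3)
  = 1.885 × 0.6908 = 1.302 mg/L
(1.302 mg/L = 1.302 mcg/mL)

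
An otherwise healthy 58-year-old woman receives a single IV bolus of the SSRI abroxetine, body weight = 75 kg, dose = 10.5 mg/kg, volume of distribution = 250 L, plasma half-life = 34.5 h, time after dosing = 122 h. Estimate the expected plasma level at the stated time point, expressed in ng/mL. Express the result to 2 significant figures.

Total dose = 10.5 × 75 = 787.5 mg
C₀ = Dose / Vd = 787.5 / 250 = 3.150 mg/L
k = ln2 / t½ = 0.693147 / 34.5 = 0.02009 h⁻¹
C = C₀ · e^(−k·t) = 3.150 × e^(−0.02009 × 122)
  = 3.150 × 0.08621 = 0.2716 mg/L
Convert: 0.2716 mg/L × 1000 = 271.6 ng/mL

270 ng/mL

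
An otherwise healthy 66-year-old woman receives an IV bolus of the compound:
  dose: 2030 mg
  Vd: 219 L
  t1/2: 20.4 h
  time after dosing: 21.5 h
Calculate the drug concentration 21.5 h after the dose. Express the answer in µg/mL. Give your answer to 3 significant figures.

C₀ = Dose / Vd = 2030 / 219 = 9.269 mg/L
k = ln2 / t½ = 0.693147 / 20.4 = 0.03398 h⁻¹
C = C₀ · e^(−k·t) = 9.269 × e^(−0.03398 × 21.5)
  = 9.269 × 0.4816 = 4.464 mg/L
(4.464 mg/L = 4.464 µg/mL)

4.46 µg/mL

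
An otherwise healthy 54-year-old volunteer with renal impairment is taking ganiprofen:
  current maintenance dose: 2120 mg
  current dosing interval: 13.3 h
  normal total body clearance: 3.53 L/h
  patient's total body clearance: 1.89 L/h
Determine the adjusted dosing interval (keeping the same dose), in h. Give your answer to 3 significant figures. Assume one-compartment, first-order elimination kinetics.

24.8 h

To keep the same average steady-state level, dosing rate must scale with clearance.
CL ratio = 1.89 / 3.53 = 0.5354
New interval (same dose) = 13.3 / 0.5354 = 24.84 h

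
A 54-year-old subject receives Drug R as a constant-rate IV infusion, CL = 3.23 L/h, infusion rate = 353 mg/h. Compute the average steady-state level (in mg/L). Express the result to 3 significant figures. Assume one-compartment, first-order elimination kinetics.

109 mg/L

At steady state Css = R₀ / CL = 353 / 3.230 = 109.3 mg/L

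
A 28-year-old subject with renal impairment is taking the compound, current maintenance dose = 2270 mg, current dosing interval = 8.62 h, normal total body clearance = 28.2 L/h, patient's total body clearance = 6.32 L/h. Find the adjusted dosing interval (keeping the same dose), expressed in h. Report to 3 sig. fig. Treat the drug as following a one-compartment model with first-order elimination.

To keep the same average steady-state level, dosing rate must scale with clearance.
CL ratio = 6.32 / 28.2 = 0.2241
New interval (same dose) = 8.62 / 0.2241 = 38.46 h

38.5 h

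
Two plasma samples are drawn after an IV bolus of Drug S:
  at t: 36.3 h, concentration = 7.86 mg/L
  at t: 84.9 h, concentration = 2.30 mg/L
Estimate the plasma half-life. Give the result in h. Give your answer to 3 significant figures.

k = ln(C₁/C₂) / (t₂ − t₁) = ln(7.86/2.30) / (84.9 − 36.3)
  = 1.229 / 48.60 = 0.02529 h⁻¹
t½ = ln2 / k = 0.693147 / 0.02529 = 27.41 h

27.4 h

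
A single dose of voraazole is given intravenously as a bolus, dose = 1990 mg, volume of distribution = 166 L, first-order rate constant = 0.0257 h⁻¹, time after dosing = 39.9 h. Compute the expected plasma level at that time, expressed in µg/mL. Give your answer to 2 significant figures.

4.3 µg/mL

C₀ = Dose / Vd = 1990 / 166 = 11.99 mg/L
C = C₀ · e^(−k·t) = 11.99 × e^(−0.02570 × 39.9)
  = 11.99 × 0.3586 = 4.300 mg/L
(4.300 mg/L = 4.300 µg/mL)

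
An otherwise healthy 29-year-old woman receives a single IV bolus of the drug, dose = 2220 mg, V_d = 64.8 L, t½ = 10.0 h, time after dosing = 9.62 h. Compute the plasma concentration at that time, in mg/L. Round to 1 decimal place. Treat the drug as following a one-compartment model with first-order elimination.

C₀ = Dose / Vd = 2220 / 64.8 = 34.26 mg/L
k = ln2 / t½ = 0.693147 / 10.0 = 0.06931 h⁻¹
C = C₀ · e^(−k·t) = 34.26 × e^(−0.06931 × 9.62)
  = 34.26 × 0.5134 = 17.59 mg/L

17.6 mg/L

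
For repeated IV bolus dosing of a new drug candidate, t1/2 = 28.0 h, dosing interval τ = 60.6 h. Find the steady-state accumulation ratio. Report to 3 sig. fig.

1.29

k = ln2 / t½ = 0.693147 / 28.0 = 0.02476 h⁻¹
e^(−kτ) = e^(−0.02476 × 60.6) = 0.2230
Accumulation ratio R = 1 / (1 − e^(−kτ)) = 1 / (1 − 0.2230) = 1.287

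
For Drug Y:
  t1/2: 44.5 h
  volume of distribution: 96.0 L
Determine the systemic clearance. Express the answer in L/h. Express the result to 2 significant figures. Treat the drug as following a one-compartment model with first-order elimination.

1.5 L/h

k = ln2 / t½ = 0.693147 / 44.5 = 0.01558 h⁻¹
CL = k × Vd = 0.01558 × 96.0 = 1.496 L/h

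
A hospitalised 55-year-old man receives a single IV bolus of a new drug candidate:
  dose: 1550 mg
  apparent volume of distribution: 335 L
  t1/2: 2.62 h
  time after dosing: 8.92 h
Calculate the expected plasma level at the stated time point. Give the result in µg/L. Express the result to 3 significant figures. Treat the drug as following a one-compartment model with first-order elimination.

437 µg/L

C₀ = Dose / Vd = 1550 / 335 = 4.627 mg/L
k = ln2 / t½ = 0.693147 / 2.62 = 0.2646 h⁻¹
C = C₀ · e^(−k·t) = 4.627 × e^(−0.2646 × 8.92)
  = 4.627 × 0.09440 = 0.4368 mg/L
Convert: 0.4368 mg/L × 1000 = 436.8 µg/L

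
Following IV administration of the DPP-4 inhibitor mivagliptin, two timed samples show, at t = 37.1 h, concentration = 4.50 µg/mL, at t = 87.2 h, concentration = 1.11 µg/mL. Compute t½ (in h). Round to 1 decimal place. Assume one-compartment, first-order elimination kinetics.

k = ln(C₁/C₂) / (t₂ − t₁) = ln(4.50/1.11) / (87.2 − 37.1)
  = 1.400 / 50.10 = 0.02794 h⁻¹
t½ = ln2 / k = 0.693147 / 0.02794 = 24.81 h

24.8 h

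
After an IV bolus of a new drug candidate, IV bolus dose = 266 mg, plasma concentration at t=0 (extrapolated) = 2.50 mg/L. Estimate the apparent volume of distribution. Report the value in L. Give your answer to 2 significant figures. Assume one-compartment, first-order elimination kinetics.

110 L

Vd = Dose / C₀ = 266.0 / 2.50 = 106.4 L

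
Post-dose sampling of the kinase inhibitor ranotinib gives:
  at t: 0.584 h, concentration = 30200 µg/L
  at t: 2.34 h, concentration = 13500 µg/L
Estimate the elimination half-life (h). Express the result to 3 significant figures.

1.51 h

k = ln(C₁/C₂) / (t₂ − t₁) = ln(30200/13500) / (2.34 − 0.584)
  = 0.8052 / 1.756 = 0.4585 h⁻¹
t½ = ln2 / k = 0.693147 / 0.4585 = 1.512 h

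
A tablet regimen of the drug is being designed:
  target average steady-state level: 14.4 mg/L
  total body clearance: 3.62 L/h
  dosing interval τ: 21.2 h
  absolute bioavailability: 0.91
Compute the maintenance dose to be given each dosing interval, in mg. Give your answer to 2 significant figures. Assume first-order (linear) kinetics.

At steady state, F × (Dose/τ) = Css × CL.
Dose = Css × CL × τ / F = 14.4 × 3.620 × 21.2 / 0.91 = 1214 mg

1200 mg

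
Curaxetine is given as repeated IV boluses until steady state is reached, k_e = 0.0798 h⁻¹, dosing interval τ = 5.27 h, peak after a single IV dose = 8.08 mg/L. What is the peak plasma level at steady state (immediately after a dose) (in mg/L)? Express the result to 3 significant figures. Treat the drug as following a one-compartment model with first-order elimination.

e^(−kτ) = e^(−0.07980 × 5.27) = 0.6567
Accumulation ratio R = 1 / (1 − e^(−kτ)) = 1 / (1 − 0.6567) = 2.913
Steady-state peak = C₀ × R = 8.08 × 2.913 = 23.54 mg/L

23.5 mg/L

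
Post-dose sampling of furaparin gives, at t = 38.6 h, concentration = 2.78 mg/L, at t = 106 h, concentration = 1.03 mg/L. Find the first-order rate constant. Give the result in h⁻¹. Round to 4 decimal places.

0.0147 h⁻¹

k = ln(C₁/C₂) / (t₂ − t₁) = ln(2.78/1.03) / (106 − 38.6)
  = 0.9929 / 67.40 = 0.01473 h⁻¹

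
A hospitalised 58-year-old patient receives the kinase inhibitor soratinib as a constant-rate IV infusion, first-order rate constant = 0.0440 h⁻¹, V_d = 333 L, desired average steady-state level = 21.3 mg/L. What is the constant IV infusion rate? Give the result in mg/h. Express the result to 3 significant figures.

CL = k × Vd = 0.04400 × 333 = 14.65 L/h
At steady state, infusion rate R₀ = Css × CL = 21.3 × 14.65 = 312.0 mg/h

312 mg/h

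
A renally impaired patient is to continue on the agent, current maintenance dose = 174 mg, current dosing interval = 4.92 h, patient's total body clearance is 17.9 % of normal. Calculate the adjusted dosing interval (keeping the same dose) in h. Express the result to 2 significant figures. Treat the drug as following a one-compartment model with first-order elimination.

To keep the same average steady-state level, dosing rate must scale with clearance.
CL ratio = 17.9 / 100 = 0.1790
New interval (same dose) = 4.92 / 0.1790 = 27.49 h

27 h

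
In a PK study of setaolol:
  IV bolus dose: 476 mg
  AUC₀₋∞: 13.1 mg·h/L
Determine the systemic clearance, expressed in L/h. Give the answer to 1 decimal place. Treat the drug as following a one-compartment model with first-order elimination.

36.3 L/h

CL = Dose / AUC = 476 / 13.1 = 36.34 L/h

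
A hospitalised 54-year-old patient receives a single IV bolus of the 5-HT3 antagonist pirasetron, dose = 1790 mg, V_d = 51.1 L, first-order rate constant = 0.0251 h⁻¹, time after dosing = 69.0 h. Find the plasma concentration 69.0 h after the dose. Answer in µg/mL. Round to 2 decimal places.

C₀ = Dose / Vd = 1790 / 51.1 = 35.03 mg/L
C = C₀ · e^(−k·t) = 35.03 × e^(−0.02510 × 69.0)
  = 35.03 × 0.1769 = 6.197 mg/L
(6.197 mg/L = 6.197 µg/mL)

6.20 µg/mL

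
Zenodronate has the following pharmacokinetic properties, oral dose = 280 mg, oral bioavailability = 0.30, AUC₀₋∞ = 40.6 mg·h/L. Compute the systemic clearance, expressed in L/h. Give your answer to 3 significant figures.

2.07 L/h

CL = F·Dose / AUC = 0.30 × 280 / 40.6 = 2.069 L/h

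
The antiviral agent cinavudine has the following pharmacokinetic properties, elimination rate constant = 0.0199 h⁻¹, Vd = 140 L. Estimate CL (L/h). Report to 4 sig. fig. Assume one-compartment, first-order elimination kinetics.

2.786 L/h

CL = k × Vd = 0.0199 × 140 = 2.786 L/h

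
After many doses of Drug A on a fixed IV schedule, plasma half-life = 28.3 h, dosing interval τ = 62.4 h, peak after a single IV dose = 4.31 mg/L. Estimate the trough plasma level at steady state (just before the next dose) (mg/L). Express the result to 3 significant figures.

k = ln2 / t½ = 0.693147 / 28.3 = 0.02449 h⁻¹
e^(−kτ) = e^(−0.02449 × 62.4) = 0.2169
Accumulation ratio R = 1 / (1 − e^(−kτ)) = 1 / (1 − 0.2169) = 1.277
Steady-state trough = C₀ × R × e^(−kτ) = 4.31 × 1.277 × 0.2169 = 1.194 mg/L

1.19 mg/L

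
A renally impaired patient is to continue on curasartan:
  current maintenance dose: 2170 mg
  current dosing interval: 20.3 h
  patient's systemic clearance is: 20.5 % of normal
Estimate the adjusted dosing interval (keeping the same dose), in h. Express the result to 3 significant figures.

To keep the same average steady-state level, dosing rate must scale with clearance.
CL ratio = 20.5 / 100 = 0.2050
New interval (same dose) = 20.3 / 0.2050 = 99.02 h

99.0 h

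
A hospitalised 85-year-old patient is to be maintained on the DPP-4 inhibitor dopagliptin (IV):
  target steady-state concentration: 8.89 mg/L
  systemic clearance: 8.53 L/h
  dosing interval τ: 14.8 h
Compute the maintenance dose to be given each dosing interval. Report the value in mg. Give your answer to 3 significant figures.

1120 mg

At steady state, Dose/τ = Css × CL.
Dose = Css × CL × τ = 8.89 × 8.530 × 14.8 = 1122 mg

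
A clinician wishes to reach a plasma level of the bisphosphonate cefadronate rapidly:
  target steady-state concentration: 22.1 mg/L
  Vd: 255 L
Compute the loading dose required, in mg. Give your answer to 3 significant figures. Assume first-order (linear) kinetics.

5640 mg

LD = Css × Vd = 22.1 × 255 = 5636 mg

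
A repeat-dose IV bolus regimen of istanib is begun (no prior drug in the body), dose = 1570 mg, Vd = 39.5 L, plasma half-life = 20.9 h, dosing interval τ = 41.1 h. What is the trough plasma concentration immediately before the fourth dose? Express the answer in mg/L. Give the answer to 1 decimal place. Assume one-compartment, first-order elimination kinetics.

C₀ per dose = Dose / Vd = 1570 / 39.5 = 39.75 mg/L
k = ln2 / t½ = 0.693147 / 20.9 = 0.03316 h⁻¹
Fraction remaining after one interval: r = e^(−kτ) = e^(−0.03316 × 41.1) = 0.2559
Before dose 4, 3 doses have been given (aged 1τ, 2τ, 3τ).
C_trough = C₀ × (r + r² + … + r^3) = C₀ × r(1−r^3)/(1−r)
        = 39.75 × 0.2559 × (1 − 0.01676) / (1 − 0.2559) = 13.44 mg/L

13.4 mg/L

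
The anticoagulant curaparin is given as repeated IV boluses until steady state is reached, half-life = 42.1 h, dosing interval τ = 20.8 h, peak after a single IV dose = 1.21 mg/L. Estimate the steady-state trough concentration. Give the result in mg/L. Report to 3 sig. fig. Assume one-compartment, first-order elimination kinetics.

k = ln2 / t½ = 0.693147 / 42.1 = 0.01646 h⁻¹
e^(−kτ) = e^(−0.01646 × 20.8) = 0.7101
Accumulation ratio R = 1 / (1 − e^(−kτ)) = 1 / (1 − 0.7101) = 3.449
Steady-state trough = C₀ × R × e^(−kτ) = 1.21 × 3.449 × 0.7101 = 2.963 mg/L

2.96 mg/L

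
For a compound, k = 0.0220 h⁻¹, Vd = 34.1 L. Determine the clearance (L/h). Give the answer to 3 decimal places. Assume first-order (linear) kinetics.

0.750 L/h

CL = k × Vd = 0.0220 × 34.1 = 0.7502 L/h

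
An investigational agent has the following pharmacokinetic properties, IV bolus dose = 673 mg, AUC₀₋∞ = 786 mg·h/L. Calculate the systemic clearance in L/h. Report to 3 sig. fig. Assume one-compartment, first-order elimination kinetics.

0.856 L/h

CL = Dose / AUC = 673 / 786 = 0.8562 L/h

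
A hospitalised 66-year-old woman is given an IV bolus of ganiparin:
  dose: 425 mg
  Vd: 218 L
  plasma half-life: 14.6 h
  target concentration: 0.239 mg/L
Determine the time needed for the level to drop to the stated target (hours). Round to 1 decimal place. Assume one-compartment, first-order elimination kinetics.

44.2 h

C₀ = Dose / Vd = 425.0 / 218 = 1.950 mg/L
k = ln2 / t½ = 0.693147 / 14.6 = 0.04748 h⁻¹
t = ln(C₀ / C) / k = ln(1.950 / 0.239) / 0.04748
  = ln(8.159) / 0.04748 = 2.099 / 0.04748 = 44.21 h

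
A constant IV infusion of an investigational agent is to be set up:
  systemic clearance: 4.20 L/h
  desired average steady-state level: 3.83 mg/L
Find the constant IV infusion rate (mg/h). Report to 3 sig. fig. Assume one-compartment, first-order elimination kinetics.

16.1 mg/h

At steady state, infusion rate R₀ = Css × CL = 3.83 × 4.200 = 16.09 mg/h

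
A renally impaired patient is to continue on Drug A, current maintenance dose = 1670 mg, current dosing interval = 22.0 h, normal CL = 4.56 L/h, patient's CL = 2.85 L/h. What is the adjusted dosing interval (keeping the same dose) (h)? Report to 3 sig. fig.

To keep the same average steady-state level, dosing rate must scale with clearance.
CL ratio = 2.85 / 4.56 = 0.6250
New interval (same dose) = 22.0 / 0.6250 = 35.20 h

35.2 h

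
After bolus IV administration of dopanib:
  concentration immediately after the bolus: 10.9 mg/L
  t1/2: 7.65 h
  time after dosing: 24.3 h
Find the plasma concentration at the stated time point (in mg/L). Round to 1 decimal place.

1.2 mg/L

k = ln2 / t½ = 0.693147 / 7.65 = 0.09061 h⁻¹
C = C₀ · e^(−k·t) = 10.90 × e^(−0.09061 × 24.3)
  = 10.90 × 0.1106 = 1.206 mg/L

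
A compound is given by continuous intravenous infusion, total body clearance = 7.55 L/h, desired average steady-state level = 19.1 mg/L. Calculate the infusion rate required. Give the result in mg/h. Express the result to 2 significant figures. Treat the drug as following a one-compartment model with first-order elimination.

140 mg/h

At steady state, infusion rate R₀ = Css × CL = 19.1 × 7.550 = 144.2 mg/h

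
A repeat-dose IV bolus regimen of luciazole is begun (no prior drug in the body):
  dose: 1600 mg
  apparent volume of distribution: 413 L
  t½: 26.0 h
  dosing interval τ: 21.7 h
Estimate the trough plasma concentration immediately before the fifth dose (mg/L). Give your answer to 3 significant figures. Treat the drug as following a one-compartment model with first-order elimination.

C₀ per dose = Dose / Vd = 1600 / 413 = 3.874 mg/L
k = ln2 / t½ = 0.693147 / 26.0 = 0.02666 h⁻¹
Fraction remaining after one interval: r = e^(−kτ) = e^(−0.02666 × 21.7) = 0.5607
Before dose 5, 4 doses have been given (aged 1τ, 2τ, 3τ, 4τ).
C_trough = C₀ × (r + r² + … + r^4) = C₀ × r(1−r^4)/(1−r)
        = 3.874 × 0.5607 × (1 − 0.09884) / (1 − 0.5607) = 4.456 mg/L

4.46 mg/L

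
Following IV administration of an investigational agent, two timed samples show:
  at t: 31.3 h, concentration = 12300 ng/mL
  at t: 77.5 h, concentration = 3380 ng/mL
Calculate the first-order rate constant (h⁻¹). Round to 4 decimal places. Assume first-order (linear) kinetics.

0.0280 h⁻¹

k = ln(C₁/C₂) / (t₂ − t₁) = ln(12300/3380) / (77.5 − 31.3)
  = 1.292 / 46.20 = 0.02797 h⁻¹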